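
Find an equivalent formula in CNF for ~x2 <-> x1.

~x2 <-> x1
≡ (~x2 -> x1) & (x1 -> ~x2)
≡ (~~x2 | x1) & (x1 -> ~x2)
≡ (~~x2 | x1) & (~x1 | ~x2)
≡ (x2 | x1) & (~x1 | ~x2)

(x2 | x1) & (~x1 | ~x2)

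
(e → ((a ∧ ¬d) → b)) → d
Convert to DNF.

(e → ((a ∧ ¬d) → b)) → d
≡ ¬(e → ((a ∧ ¬d) → b)) ∨ d   [eliminate →]
≡ ¬(¬e ∨ ((a ∧ ¬d) → b)) ∨ d   [eliminate →]
≡ ¬(¬e ∨ ¬(a ∧ ¬d) ∨ b) ∨ d   [eliminate →]
≡ (¬¬e ∧ ¬¬(a ∧ ¬d) ∧ ¬b) ∨ d   [De Morgan]
≡ (e ∧ ¬¬(a ∧ ¬d) ∧ ¬b) ∨ d   [double negation]
≡ (e ∧ a ∧ ¬d ∧ ¬b) ∨ d   [double negation]

(e ∧ a ∧ ¬d ∧ ¬b) ∨ d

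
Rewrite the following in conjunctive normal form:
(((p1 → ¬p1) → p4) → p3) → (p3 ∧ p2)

(((p1 → ¬p1) → p4) → p3) → (p3 ∧ p2)
= ¬(((p1 → ¬p1) → p4) → p3) ∨ (p3 ∧ p2)   [eliminate →]
= ¬(¬((p1 → ¬p1) → p4) ∨ p3) ∨ (p3 ∧ p2)   [eliminate →]
= ¬(¬(¬(p1 → ¬p1) ∨ p4) ∨ p3) ∨ (p3 ∧ p2)   [eliminate →]
= ¬(¬(¬(¬p1 ∨ ¬p1) ∨ p4) ∨ p3) ∨ (p3 ∧ p2)   [eliminate →]
= (¬¬(¬(¬p1 ∨ ¬p1) ∨ p4) ∧ ¬p3) ∨ (p3 ∧ p2)   [De Morgan]
= ((¬(¬p1 ∨ ¬p1) ∨ p4) ∧ ¬p3) ∨ (p3 ∧ p2)   [double negation]
= (((¬¬p1 ∧ ¬¬p1) ∨ p4) ∧ ¬p3) ∨ (p3 ∧ p2)   [De Morgan]
= (((p1 ∧ ¬¬p1) ∨ p4) ∧ ¬p3) ∨ (p3 ∧ p2)   [double negation]
= (((p1 ∧ p1) ∨ p4) ∧ ¬p3) ∨ (p3 ∧ p2)   [double negation]
= (p1 ∨ p4 ∨ p3) ∧ (p1 ∨ p4 ∨ p2) ∧ (p1 ∨ p4 ∨ p3) ∧ (p1 ∨ p4 ∨ p2) ∧ (¬p3 ∨ p3) ∧ (¬p3 ∨ p2)   [distribute ∨ over ∧]
= (p1 ∨ p4 ∨ p3) ∧ (p1 ∨ p4 ∨ p2) ∧ (¬p3 ∨ p2)   [simplify]

(p1 ∨ p4 ∨ p3) ∧ (p1 ∨ p4 ∨ p2) ∧ (¬p3 ∨ p2)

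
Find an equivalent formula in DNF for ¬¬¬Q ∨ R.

¬Q ∨ R

¬¬¬Q ∨ R
≡ ¬Q ∨ R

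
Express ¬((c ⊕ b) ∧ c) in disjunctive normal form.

(b ∧ c) ∨ ¬c

¬((c ⊕ b) ∧ c)
= ¬(((c ∧ ¬b) ∨ (¬c ∧ b)) ∧ c)   — expand ⊕
= ¬((c ∧ ¬b) ∨ (¬c ∧ b)) ∨ ¬c   — De Morgan
= (¬(c ∧ ¬b) ∧ ¬(¬c ∧ b)) ∨ ¬c   — De Morgan
= ((¬c ∨ ¬¬b) ∧ ¬(¬c ∧ b)) ∨ ¬c   — De Morgan
= ((¬c ∨ b) ∧ ¬(¬c ∧ b)) ∨ ¬c   — double negation
= ((¬c ∨ b) ∧ (¬¬c ∨ ¬b)) ∨ ¬c   — De Morgan
= ((¬c ∨ b) ∧ (c ∨ ¬b)) ∨ ¬c   — double negation
= (¬c ∧ c) ∨ (¬c ∧ ¬b) ∨ (b ∧ c) ∨ (b ∧ ¬b) ∨ ¬c   — distribute ∧ over ∨
= (b ∧ c) ∨ ¬c   — simplify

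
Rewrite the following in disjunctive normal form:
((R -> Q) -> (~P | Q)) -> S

((R -> Q) -> (~P | Q)) -> S
≡ ~((R -> Q) -> (~P | Q)) | S   (eliminate ->)
≡ ~(~(R -> Q) | ~P | Q) | S   (eliminate ->)
≡ ~(~(~R | Q) | ~P | Q) | S   (eliminate ->)
≡ (~~(~R | Q) & ~~P & ~Q) | S   (De Morgan)
≡ ((~R | Q) & ~~P & ~Q) | S   (double negation)
≡ ((~R | Q) & P & ~Q) | S   (double negation)
≡ (~R & P & ~Q) | (Q & P & ~Q) | S   (distribute & over |)
≡ (~R & P & ~Q) | S   (simplify)

(~R & P & ~Q) | S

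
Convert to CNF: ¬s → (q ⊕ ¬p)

¬s → (q ⊕ ¬p)
≡ ¬¬s ∨ (q ⊕ ¬p)   (eliminate →)
≡ ¬¬s ∨ ((q ∨ ¬p) ∧ ¬(q ∧ ¬p))   (expand ⊕)
≡ s ∨ ((q ∨ ¬p) ∧ ¬(q ∧ ¬p))   (double negation)
≡ s ∨ ((q ∨ ¬p) ∧ (¬q ∨ ¬¬p))   (De Morgan)
≡ s ∨ ((q ∨ ¬p) ∧ (¬q ∨ p))   (double negation)
≡ (s ∨ q ∨ ¬p) ∧ (s ∨ ¬q ∨ p)   (distribute ∨ over ∧)

(s ∨ q ∨ ¬p) ∧ (s ∨ ¬q ∨ p)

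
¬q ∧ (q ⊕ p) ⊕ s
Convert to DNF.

¬q ∧ (q ⊕ p) ⊕ s
⇔ ¬q ∧ (q ⊕ p) ∧ ¬s ∨ ¬(¬q ∧ (q ⊕ p)) ∧ s   [expand ⊕]
⇔ ¬q ∧ (q ∧ ¬p ∨ ¬q ∧ p) ∧ ¬s ∨ ¬(¬q ∧ (q ⊕ p)) ∧ s   [expand ⊕]
⇔ ¬q ∧ (q ∧ ¬p ∨ ¬q ∧ p) ∧ ¬s ∨ ¬(¬q ∧ (q ∧ ¬p ∨ ¬q ∧ p)) ∧ s   [expand ⊕]
⇔ ¬q ∧ (q ∧ ¬p ∨ ¬q ∧ p) ∧ ¬s ∨ (¬¬q ∨ ¬(q ∧ ¬p ∨ ¬q ∧ p)) ∧ s   [De Morgan]
⇔ ¬q ∧ (q ∧ ¬p ∨ ¬q ∧ p) ∧ ¬s ∨ (q ∨ ¬(q ∧ ¬p ∨ ¬q ∧ p)) ∧ s   [double negation]
⇔ ¬q ∧ (q ∧ ¬p ∨ ¬q ∧ p) ∧ ¬s ∨ (q ∨ ¬(q ∧ ¬p) ∧ ¬(¬q ∧ p)) ∧ s   [De Morgan]
⇔ ¬q ∧ (q ∧ ¬p ∨ ¬q ∧ p) ∧ ¬s ∨ (q ∨ (¬q ∨ ¬¬p) ∧ ¬(¬q ∧ p)) ∧ s   [De Morgan]
⇔ ¬q ∧ (q ∧ ¬p ∨ ¬q ∧ p) ∧ ¬s ∨ (q ∨ (¬q ∨ p) ∧ ¬(¬q ∧ p)) ∧ s   [double negation]
⇔ ¬q ∧ (q ∧ ¬p ∨ ¬q ∧ p) ∧ ¬s ∨ (q ∨ (¬q ∨ p) ∧ (¬¬q ∨ ¬p)) ∧ s   [De Morgan]
⇔ ¬q ∧ (q ∧ ¬p ∨ ¬q ∧ p) ∧ ¬s ∨ (q ∨ (¬q ∨ p) ∧ (q ∨ ¬p)) ∧ s   [double negation]
⇔ ¬q ∧ q ∧ ¬p ∧ ¬s ∨ ¬q ∧ ¬q ∧ p ∧ ¬s ∨ q ∧ s ∨ ¬q ∧ q ∧ s ∨ ¬q ∧ ¬p ∧ s ∨ p ∧ q ∧ s ∨ p ∧ ¬p ∧ s   [distribute ∧ over ∨]
⇔ ¬q ∧ p ∧ ¬s ∨ q ∧ s ∨ ¬q ∧ ¬p ∧ s   [simplify]

¬q ∧ p ∧ ¬s ∨ q ∧ s ∨ ¬q ∧ ¬p ∧ s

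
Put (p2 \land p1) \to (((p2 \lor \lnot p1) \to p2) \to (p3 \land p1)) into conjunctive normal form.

\lnot p2 \lor \lnot p1 \lor p3

(p2 \land p1) \to (((p2 \lor \lnot p1) \to p2) \to (p3 \land p1))
= \lnot (p2 \land p1) \lor (((p2 \lor \lnot p1) \to p2) \to (p3 \land p1))   — eliminate \to
= \lnot (p2 \land p1) \lor \lnot ((p2 \lor \lnot p1) \to p2) \lor (p3 \land p1)   — eliminate \to
= \lnot (p2 \land p1) \lor \lnot (\lnot (p2 \lor \lnot p1) \lor p2) \lor (p3 \land p1)   — eliminate \to
= \lnot p2 \lor \lnot p1 \lor \lnot (\lnot (p2 \lor \lnot p1) \lor p2) \lor (p3 \land p1)   — De Morgan
= \lnot p2 \lor \lnot p1 \lor (\lnot \lnot (p2 \lor \lnot p1) \land \lnot p2) \lor (p3 \land p1)   — De Morgan
= \lnot p2 \lor \lnot p1 \lor ((p2 \lor \lnot p1) \land \lnot p2) \lor (p3 \land p1)   — double negation
= (\lnot p2 \lor \lnot p1 \lor p2 \lor \lnot p1 \lor p3) \land (\lnot p2 \lor \lnot p1 \lor p2 \lor \lnot p1 \lor p1) \land (\lnot p2 \lor \lnot p1 \lor \lnot p2 \lor p3) \land (\lnot p2 \lor \lnot p1 \lor \lnot p2 \lor p1)   — distribute \lor over \land
= \lnot p2 \lor \lnot p1 \lor p3   — simplify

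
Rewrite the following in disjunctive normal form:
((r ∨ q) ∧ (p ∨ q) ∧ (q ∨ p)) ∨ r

((r ∨ q) ∧ (p ∨ q) ∧ (q ∨ p)) ∨ r
⇔ (r ∧ p ∧ q) ∨ (r ∧ p ∧ p) ∨ (r ∧ q ∧ q) ∨ (r ∧ q ∧ p) ∨ (q ∧ p ∧ q) ∨ (q ∧ p ∧ p) ∨ (q ∧ q ∧ q) ∨ (q ∧ q ∧ p) ∨ r   [distribute ∧ over ∨]
⇔ q ∨ r   [simplify]

q ∨ r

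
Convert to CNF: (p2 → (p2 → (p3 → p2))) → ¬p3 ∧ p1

(p2 → (p2 → (p3 → p2))) → ¬p3 ∧ p1
= ¬(p2 → (p2 → (p3 → p2))) ∨ ¬p3 ∧ p1   (eliminate →)
= ¬(¬p2 ∨ (p2 → (p3 → p2))) ∨ ¬p3 ∧ p1   (eliminate →)
= ¬(¬p2 ∨ ¬p2 ∨ (p3 → p2)) ∨ ¬p3 ∧ p1   (eliminate →)
= ¬(¬p2 ∨ ¬p2 ∨ ¬p3 ∨ p2) ∨ ¬p3 ∧ p1   (eliminate →)
= ¬¬p2 ∧ ¬¬p2 ∧ ¬¬p3 ∧ ¬p2 ∨ ¬p3 ∧ p1   (De Morgan)
= p2 ∧ ¬¬p2 ∧ ¬¬p3 ∧ ¬p2 ∨ ¬p3 ∧ p1   (double negation)
= p2 ∧ p2 ∧ ¬¬p3 ∧ ¬p2 ∨ ¬p3 ∧ p1   (double negation)
= p2 ∧ p2 ∧ p3 ∧ ¬p2 ∨ ¬p3 ∧ p1   (double negation)
= (p2 ∨ ¬p3) ∧ (p2 ∨ p1) ∧ (p2 ∨ ¬p3) ∧ (p2 ∨ p1) ∧ (p3 ∨ ¬p3) ∧ (p3 ∨ p1) ∧ (¬p2 ∨ ¬p3) ∧ (¬p2 ∨ p1)   (distribute ∨ over ∧)
= (p2 ∨ ¬p3) ∧ (p2 ∨ p1) ∧ (p3 ∨ p1) ∧ (¬p2 ∨ ¬p3) ∧ (¬p2 ∨ p1)   (simplify)

(p2 ∨ ¬p3) ∧ (p2 ∨ p1) ∧ (p3 ∨ p1) ∧ (¬p2 ∨ ¬p3) ∧ (¬p2 ∨ p1)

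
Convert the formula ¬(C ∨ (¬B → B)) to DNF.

¬C ∧ ¬B

¬(C ∨ (¬B → B))
≡ ¬(C ∨ ¬¬B ∨ B)   (eliminate →)
≡ ¬C ∧ ¬¬¬B ∧ ¬B   (De Morgan)
≡ ¬C ∧ ¬B ∧ ¬B   (double negation)
≡ ¬C ∧ ¬B   (simplify)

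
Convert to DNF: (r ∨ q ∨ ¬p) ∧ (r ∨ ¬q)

r ∨ (¬p ∧ ¬q)

(r ∨ q ∨ ¬p) ∧ (r ∨ ¬q)
≡ (r ∧ r) ∨ (r ∧ ¬q) ∨ (q ∧ r) ∨ (q ∧ ¬q) ∨ (¬p ∧ r) ∨ (¬p ∧ ¬q)   (distribute ∧ over ∨)
≡ r ∨ (¬p ∧ ¬q)   (simplify)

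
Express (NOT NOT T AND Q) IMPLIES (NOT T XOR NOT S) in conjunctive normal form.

NOT T OR NOT Q OR NOT S

(NOT NOT T AND Q) IMPLIES (NOT T XOR NOT S)
= NOT (NOT NOT T AND Q) OR (NOT T XOR NOT S)   (eliminate IMPLIES)
= NOT (NOT NOT T AND Q) OR ((NOT T OR NOT S) AND NOT (NOT T AND NOT S))   (expand XOR)
= NOT NOT NOT T OR NOT Q OR ((NOT T OR NOT S) AND NOT (NOT T AND NOT S))   (De Morgan)
= NOT T OR NOT Q OR ((NOT T OR NOT S) AND NOT (NOT T AND NOT S))   (double negation)
= NOT T OR NOT Q OR ((NOT T OR NOT S) AND (NOT NOT T OR NOT NOT S))   (De Morgan)
= NOT T OR NOT Q OR ((NOT T OR NOT S) AND (T OR NOT NOT S))   (double negation)
= NOT T OR NOT Q OR ((NOT T OR NOT S) AND (T OR S))   (double negation)
= (NOT T OR NOT Q OR NOT T OR NOT S) AND (NOT T OR NOT Q OR T OR S)   (distribute OR over AND)
= NOT T OR NOT Q OR NOT S   (simplify)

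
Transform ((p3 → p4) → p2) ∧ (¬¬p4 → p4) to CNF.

((p3 → p4) → p2) ∧ (¬¬p4 → p4)
≡ (¬(p3 → p4) ∨ p2) ∧ (¬¬p4 → p4)   [eliminate →]
≡ (¬(¬p3 ∨ p4) ∨ p2) ∧ (¬¬p4 → p4)   [eliminate →]
≡ (¬(¬p3 ∨ p4) ∨ p2) ∧ (¬¬¬p4 ∨ p4)   [eliminate →]
≡ ((¬¬p3 ∧ ¬p4) ∨ p2) ∧ (¬¬¬p4 ∨ p4)   [De Morgan]
≡ ((p3 ∧ ¬p4) ∨ p2) ∧ (¬¬¬p4 ∨ p4)   [double negation]
≡ ((p3 ∧ ¬p4) ∨ p2) ∧ (¬p4 ∨ p4)   [double negation]
≡ (p3 ∨ p2) ∧ (¬p4 ∨ p2) ∧ (¬p4 ∨ p4)   [distribute ∨ over ∧]
≡ (p3 ∨ p2) ∧ (¬p4 ∨ p2)   [simplify]

(p3 ∨ p2) ∧ (¬p4 ∨ p2)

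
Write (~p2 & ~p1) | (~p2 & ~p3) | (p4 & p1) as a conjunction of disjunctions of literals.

(~p2 | p4) & (~p2 | p1) & (~p1 | ~p3 | p4)

(~p2 & ~p1) | (~p2 & ~p3) | (p4 & p1)
≡ (~p2 | ~p2 | p4) & (~p2 | ~p2 | p1) & (~p2 | ~p3 | p4) & (~p2 | ~p3 | p1) & (~p1 | ~p2 | p4) & (~p1 | ~p2 | p1) & (~p1 | ~p3 | p4) & (~p1 | ~p3 | p1)   [distribute | over &]
≡ (~p2 | p4) & (~p2 | p1) & (~p1 | ~p3 | p4)   [simplify]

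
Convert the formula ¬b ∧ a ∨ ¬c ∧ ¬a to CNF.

(¬b ∨ ¬c) ∧ (¬b ∨ ¬a) ∧ (a ∨ ¬c)

¬b ∧ a ∨ ¬c ∧ ¬a
≡ (¬b ∨ ¬c) ∧ (¬b ∨ ¬a) ∧ (a ∨ ¬c) ∧ (a ∨ ¬a)   — distribute ∨ over ∧
≡ (¬b ∨ ¬c) ∧ (¬b ∨ ¬a) ∧ (a ∨ ¬c)   — simplify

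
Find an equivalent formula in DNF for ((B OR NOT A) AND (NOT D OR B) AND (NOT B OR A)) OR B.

((B OR NOT A) AND (NOT D OR B) AND (NOT B OR A)) OR B
≡ (B AND NOT D AND NOT B) OR (B AND NOT D AND A) OR (B AND B AND NOT B) OR (B AND B AND A) OR (NOT A AND NOT D AND NOT B) OR (NOT A AND NOT D AND A) OR (NOT A AND B AND NOT B) OR (NOT A AND B AND A) OR B   (distribute AND over OR)
≡ (NOT A AND NOT D AND NOT B) OR B   (simplify)

(NOT A AND NOT D AND NOT B) OR B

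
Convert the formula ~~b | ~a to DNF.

~~b | ~a
⇔ b | ~a   [double negation]

b | ~a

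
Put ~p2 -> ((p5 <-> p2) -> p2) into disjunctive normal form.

~p2 -> ((p5 <-> p2) -> p2)
= ~~p2 | ((p5 <-> p2) -> p2)
= ~~p2 | ~(p5 <-> p2) | p2
= ~~p2 | ~((p5 -> p2) & (p2 -> p5)) | p2
= ~~p2 | ~((~p5 | p2) & (p2 -> p5)) | p2
= ~~p2 | ~((~p5 | p2) & (~p2 | p5)) | p2
= p2 | ~((~p5 | p2) & (~p2 | p5)) | p2
= p2 | ~(~p5 | p2) | ~(~p2 | p5) | p2
= p2 | (~~p5 & ~p2) | ~(~p2 | p5) | p2
= p2 | (p5 & ~p2) | ~(~p2 | p5) | p2
= p2 | (p5 & ~p2) | (~~p2 & ~p5) | p2
= p2 | (p5 & ~p2) | (p2 & ~p5) | p2
= p2 | (p5 & ~p2)

p2 | (p5 & ~p2)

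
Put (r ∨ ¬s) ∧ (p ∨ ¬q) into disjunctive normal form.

(r ∧ p) ∨ (r ∧ ¬q) ∨ (¬s ∧ p) ∨ (¬s ∧ ¬q)

(r ∨ ¬s) ∧ (p ∨ ¬q)
≡ (r ∧ p) ∨ (r ∧ ¬q) ∨ (¬s ∧ p) ∨ (¬s ∧ ¬q)   (distribute ∧ over ∨)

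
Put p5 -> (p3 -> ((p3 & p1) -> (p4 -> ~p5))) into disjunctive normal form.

~p5 | ~p3 | ~p1 | ~p4

p5 -> (p3 -> ((p3 & p1) -> (p4 -> ~p5)))
= ~p5 | (p3 -> ((p3 & p1) -> (p4 -> ~p5)))   [eliminate ->]
= ~p5 | ~p3 | ((p3 & p1) -> (p4 -> ~p5))   [eliminate ->]
= ~p5 | ~p3 | ~(p3 & p1) | (p4 -> ~p5)   [eliminate ->]
= ~p5 | ~p3 | ~(p3 & p1) | ~p4 | ~p5   [eliminate ->]
= ~p5 | ~p3 | ~p3 | ~p1 | ~p4 | ~p5   [De Morgan]
= ~p5 | ~p3 | ~p1 | ~p4   [simplify]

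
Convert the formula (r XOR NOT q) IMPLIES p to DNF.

(NOT r AND q) OR (NOT q AND r) OR p

(r XOR NOT q) IMPLIES p
⇔ NOT (r XOR NOT q) OR p   — eliminate IMPLIES
⇔ NOT ((r AND NOT NOT q) OR (NOT r AND NOT q)) OR p   — expand XOR
⇔ (NOT (r AND NOT NOT q) AND NOT (NOT r AND NOT q)) OR p   — De Morgan
⇔ ((NOT r OR NOT NOT NOT q) AND NOT (NOT r AND NOT q)) OR p   — De Morgan
⇔ ((NOT r OR NOT q) AND NOT (NOT r AND NOT q)) OR p   — double negation
⇔ ((NOT r OR NOT q) AND (NOT NOT r OR NOT NOT q)) OR p   — De Morgan
⇔ ((NOT r OR NOT q) AND (r OR NOT NOT q)) OR p   — double negation
⇔ ((NOT r OR NOT q) AND (r OR q)) OR p   — double negation
⇔ (NOT r AND r) OR (NOT r AND q) OR (NOT q AND r) OR (NOT q AND q) OR p   — distribute AND over OR
⇔ (NOT r AND q) OR (NOT q AND r) OR p   — simplify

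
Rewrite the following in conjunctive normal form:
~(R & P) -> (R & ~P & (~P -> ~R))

R & (P | ~R)

~(R & P) -> (R & ~P & (~P -> ~R))
≡ ~~(R & P) | (R & ~P & (~P -> ~R))   [eliminate ->]
≡ ~~(R & P) | (R & ~P & (~~P | ~R))   [eliminate ->]
≡ (R & P) | (R & ~P & (~~P | ~R))   [double negation]
≡ (R & P) | (R & ~P & (P | ~R))   [double negation]
≡ (R | R) & (R | ~P) & (R | P | ~R) & (P | R) & (P | ~P) & (P | P | ~R)   [distribute | over &]
≡ R & (P | ~R)   [simplify]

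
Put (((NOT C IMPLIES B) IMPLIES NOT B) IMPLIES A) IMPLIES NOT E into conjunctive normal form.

(NOT B OR NOT E) AND (NOT A OR NOT E)

(((NOT C IMPLIES B) IMPLIES NOT B) IMPLIES A) IMPLIES NOT E
≡ NOT (((NOT C IMPLIES B) IMPLIES NOT B) IMPLIES A) OR NOT E   [eliminate IMPLIES]
≡ NOT (NOT ((NOT C IMPLIES B) IMPLIES NOT B) OR A) OR NOT E   [eliminate IMPLIES]
≡ NOT (NOT (NOT (NOT C IMPLIES B) OR NOT B) OR A) OR NOT E   [eliminate IMPLIES]
≡ NOT (NOT (NOT (NOT NOT C OR B) OR NOT B) OR A) OR NOT E   [eliminate IMPLIES]
≡ (NOT NOT (NOT (NOT NOT C OR B) OR NOT B) AND NOT A) OR NOT E   [De Morgan]
≡ ((NOT (NOT NOT C OR B) OR NOT B) AND NOT A) OR NOT E   [double negation]
≡ (((NOT NOT NOT C AND NOT B) OR NOT B) AND NOT A) OR NOT E   [De Morgan]
≡ (((NOT C AND NOT B) OR NOT B) AND NOT A) OR NOT E   [double negation]
≡ (NOT C OR NOT B OR NOT E) AND (NOT B OR NOT B OR NOT E) AND (NOT A OR NOT E)   [distribute OR over AND]
≡ (NOT B OR NOT E) AND (NOT A OR NOT E)   [simplify]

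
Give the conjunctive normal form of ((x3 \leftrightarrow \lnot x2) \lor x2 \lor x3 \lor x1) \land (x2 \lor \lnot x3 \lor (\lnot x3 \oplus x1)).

(x2 \lor x3 \lor x1) \land (x2 \lor \lnot x3 \lor x1)

((x3 \leftrightarrow \lnot x2) \lor x2 \lor x3 \lor x1) \land (x2 \lor \lnot x3 \lor (\lnot x3 \oplus x1))
≡ (((x3 \to \lnot x2) \land (\lnot x2 \to x3)) \lor x2 \lor x3 \lor x1) \land (x2 \lor \lnot x3 \lor (\lnot x3 \oplus x1))   — eliminate \leftrightarrow
≡ (((\lnot x3 \lor \lnot x2) \land (\lnot x2 \to x3)) \lor x2 \lor x3 \lor x1) \land (x2 \lor \lnot x3 \lor (\lnot x3 \oplus x1))   — eliminate \to
≡ (((\lnot x3 \lor \lnot x2) \land (\lnot \lnot x2 \lor x3)) \lor x2 \lor x3 \lor x1) \land (x2 \lor \lnot x3 \lor (\lnot x3 \oplus x1))   — eliminate \to
≡ (((\lnot x3 \lor \lnot x2) \land (\lnot \lnot x2 \lor x3)) \lor x2 \lor x3 \lor x1) \land (x2 \lor \lnot x3 \lor ((\lnot x3 \lor x1) \land \lnot (\lnot x3 \land x1)))   — expand \oplus
≡ (((\lnot x3 \lor \lnot x2) \land (x2 \lor x3)) \lor x2 \lor x3 \lor x1) \land (x2 \lor \lnot x3 \lor ((\lnot x3 \lor x1) \land \lnot (\lnot x3 \land x1)))   — double negation
≡ (((\lnot x3 \lor \lnot x2) \land (x2 \lor x3)) \lor x2 \lor x3 \lor x1) \land (x2 \lor \lnot x3 \lor ((\lnot x3 \lor x1) \land (\lnot \lnot x3 \lor \lnot x1)))   — De Morgan
≡ (((\lnot x3 \lor \lnot x2) \land (x2 \lor x3)) \lor x2 \lor x3 \lor x1) \land (x2 \lor \lnot x3 \lor ((\lnot x3 \lor x1) \land (x3 \lor \lnot x1)))   — double negation
≡ (\lnot x3 \lor \lnot x2 \lor x2 \lor x3 \lor x1) \land (x2 \lor x3 \lor x2 \lor x3 \lor x1) \land (x2 \lor \lnot x3 \lor \lnot x3 \lor x1) \land (x2 \lor \lnot x3 \lor x3 \lor \lnot x1)   — distribute \lor over \land
≡ (x2 \lor x3 \lor x1) \land (x2 \lor \lnot x3 \lor x1)   — simplify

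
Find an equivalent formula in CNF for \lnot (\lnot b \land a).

b \lor \lnot a

\lnot (\lnot b \land a)
= \lnot \lnot b \lor \lnot a
= b \lor \lnot a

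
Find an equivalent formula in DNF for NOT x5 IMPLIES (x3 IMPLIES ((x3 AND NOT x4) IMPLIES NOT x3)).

x5 OR NOT x3 OR x4

NOT x5 IMPLIES (x3 IMPLIES ((x3 AND NOT x4) IMPLIES NOT x3))
⇔ NOT NOT x5 OR (x3 IMPLIES ((x3 AND NOT x4) IMPLIES NOT x3))   [eliminate IMPLIES]
⇔ NOT NOT x5 OR NOT x3 OR ((x3 AND NOT x4) IMPLIES NOT x3)   [eliminate IMPLIES]
⇔ NOT NOT x5 OR NOT x3 OR NOT (x3 AND NOT x4) OR NOT x3   [eliminate IMPLIES]
⇔ x5 OR NOT x3 OR NOT (x3 AND NOT x4) OR NOT x3   [double negation]
⇔ x5 OR NOT x3 OR NOT x3 OR NOT NOT x4 OR NOT x3   [De Morgan]
⇔ x5 OR NOT x3 OR NOT x3 OR x4 OR NOT x3   [double negation]
⇔ x5 OR NOT x3 OR x4   [simplify]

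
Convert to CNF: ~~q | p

q | p

~~q | p
⇔ q | p   (double negation)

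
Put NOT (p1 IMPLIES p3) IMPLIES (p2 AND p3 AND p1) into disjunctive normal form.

NOT p1 OR p3

NOT (p1 IMPLIES p3) IMPLIES (p2 AND p3 AND p1)
= NOT NOT (p1 IMPLIES p3) OR (p2 AND p3 AND p1)   — eliminate IMPLIES
= NOT NOT (NOT p1 OR p3) OR (p2 AND p3 AND p1)   — eliminate IMPLIES
= NOT p1 OR p3 OR (p2 AND p3 AND p1)   — double negation
= NOT p1 OR p3   — simplify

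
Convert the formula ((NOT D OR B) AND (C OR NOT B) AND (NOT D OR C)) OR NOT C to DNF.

(NOT D AND C) OR (NOT D AND NOT B) OR (B AND C) OR NOT C

((NOT D OR B) AND (C OR NOT B) AND (NOT D OR C)) OR NOT C
≡ (NOT D AND C AND NOT D) OR (NOT D AND C AND C) OR (NOT D AND NOT B AND NOT D) OR (NOT D AND NOT B AND C) OR (B AND C AND NOT D) OR (B AND C AND C) OR (B AND NOT B AND NOT D) OR (B AND NOT B AND C) OR NOT C   [distribute AND over OR]
≡ (NOT D AND C) OR (NOT D AND NOT B) OR (B AND C) OR NOT C   [simplify]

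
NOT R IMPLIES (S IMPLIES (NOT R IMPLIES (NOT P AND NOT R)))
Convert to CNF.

R OR NOT S OR NOT P

NOT R IMPLIES (S IMPLIES (NOT R IMPLIES (NOT P AND NOT R)))
≡ NOT NOT R OR (S IMPLIES (NOT R IMPLIES (NOT P AND NOT R)))   [eliminate IMPLIES]
≡ NOT NOT R OR NOT S OR (NOT R IMPLIES (NOT P AND NOT R))   [eliminate IMPLIES]
≡ NOT NOT R OR NOT S OR NOT NOT R OR (NOT P AND NOT R)   [eliminate IMPLIES]
≡ R OR NOT S OR NOT NOT R OR (NOT P AND NOT R)   [double negation]
≡ R OR NOT S OR R OR (NOT P AND NOT R)   [double negation]
≡ (R OR NOT S OR R OR NOT P) AND (R OR NOT S OR R OR NOT R)   [distribute OR over AND]
≡ R OR NOT S OR NOT P   [simplify]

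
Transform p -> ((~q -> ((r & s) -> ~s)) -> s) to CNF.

p -> ((~q -> ((r & s) -> ~s)) -> s)
⇔ ~p | ((~q -> ((r & s) -> ~s)) -> s)   — eliminate ->
⇔ ~p | ~(~q -> ((r & s) -> ~s)) | s   — eliminate ->
⇔ ~p | ~(~~q | ((r & s) -> ~s)) | s   — eliminate ->
⇔ ~p | ~(~~q | ~(r & s) | ~s) | s   — eliminate ->
⇔ ~p | (~~~q & ~~(r & s) & ~~s) | s   — De Morgan
⇔ ~p | (~q & ~~(r & s) & ~~s) | s   — double negation
⇔ ~p | (~q & r & s & ~~s) | s   — double negation
⇔ ~p | (~q & r & s & s) | s   — double negation
⇔ (~p | ~q | s) & (~p | r | s) & (~p | s | s) & (~p | s | s)   — distribute | over &
⇔ ~p | s   — simplify

~p | s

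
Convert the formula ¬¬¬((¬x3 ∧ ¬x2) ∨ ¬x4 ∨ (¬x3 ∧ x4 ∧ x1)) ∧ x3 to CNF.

x4 ∧ x3

¬¬¬((¬x3 ∧ ¬x2) ∨ ¬x4 ∨ (¬x3 ∧ x4 ∧ x1)) ∧ x3
≡ ¬((¬x3 ∧ ¬x2) ∨ ¬x4 ∨ (¬x3 ∧ x4 ∧ x1)) ∧ x3   (double negation)
≡ ¬(¬x3 ∧ ¬x2) ∧ ¬¬x4 ∧ ¬(¬x3 ∧ x4 ∧ x1) ∧ x3   (De Morgan)
≡ (¬¬x3 ∨ ¬¬x2) ∧ ¬¬x4 ∧ ¬(¬x3 ∧ x4 ∧ x1) ∧ x3   (De Morgan)
≡ (x3 ∨ ¬¬x2) ∧ ¬¬x4 ∧ ¬(¬x3 ∧ x4 ∧ x1) ∧ x3   (double negation)
≡ (x3 ∨ x2) ∧ ¬¬x4 ∧ ¬(¬x3 ∧ x4 ∧ x1) ∧ x3   (double negation)
≡ (x3 ∨ x2) ∧ x4 ∧ ¬(¬x3 ∧ x4 ∧ x1) ∧ x3   (double negation)
≡ (x3 ∨ x2) ∧ x4 ∧ (¬¬x3 ∨ ¬x4 ∨ ¬x1) ∧ x3   (De Morgan)
≡ (x3 ∨ x2) ∧ x4 ∧ (x3 ∨ ¬x4 ∨ ¬x1) ∧ x3   (double negation)
≡ x4 ∧ x3   (simplify)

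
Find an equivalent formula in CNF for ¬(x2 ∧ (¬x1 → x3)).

(¬x2 ∨ ¬x1) ∧ (¬x2 ∨ ¬x3)

¬(x2 ∧ (¬x1 → x3))
≡ ¬(x2 ∧ (¬¬x1 ∨ x3))   — eliminate →
≡ ¬x2 ∨ ¬(¬¬x1 ∨ x3)   — De Morgan
≡ ¬x2 ∨ ¬¬¬x1 ∧ ¬x3   — De Morgan
≡ ¬x2 ∨ ¬x1 ∧ ¬x3   — double negation
≡ (¬x2 ∨ ¬x1) ∧ (¬x2 ∨ ¬x3)   — distribute ∨ over ∧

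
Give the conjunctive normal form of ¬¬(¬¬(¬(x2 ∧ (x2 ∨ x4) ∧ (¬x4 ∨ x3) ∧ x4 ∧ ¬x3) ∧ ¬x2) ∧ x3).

¬x2 ∧ x3

¬¬(¬¬(¬(x2 ∧ (x2 ∨ x4) ∧ (¬x4 ∨ x3) ∧ x4 ∧ ¬x3) ∧ ¬x2) ∧ x3)
= ¬¬(¬(x2 ∧ (x2 ∨ x4) ∧ (¬x4 ∨ x3) ∧ x4 ∧ ¬x3) ∧ ¬x2) ∧ x3   [double negation]
= ¬(x2 ∧ (x2 ∨ x4) ∧ (¬x4 ∨ x3) ∧ x4 ∧ ¬x3) ∧ ¬x2 ∧ x3   [double negation]
= (¬x2 ∨ ¬(x2 ∨ x4) ∨ ¬(¬x4 ∨ x3) ∨ ¬x4 ∨ ¬¬x3) ∧ ¬x2 ∧ x3   [De Morgan]
= (¬x2 ∨ (¬x2 ∧ ¬x4) ∨ ¬(¬x4 ∨ x3) ∨ ¬x4 ∨ ¬¬x3) ∧ ¬x2 ∧ x3   [De Morgan]
= (¬x2 ∨ (¬x2 ∧ ¬x4) ∨ (¬¬x4 ∧ ¬x3) ∨ ¬x4 ∨ ¬¬x3) ∧ ¬x2 ∧ x3   [De Morgan]
= (¬x2 ∨ (¬x2 ∧ ¬x4) ∨ (x4 ∧ ¬x3) ∨ ¬x4 ∨ ¬¬x3) ∧ ¬x2 ∧ x3   [double negation]
= (¬x2 ∨ (¬x2 ∧ ¬x4) ∨ (x4 ∧ ¬x3) ∨ ¬x4 ∨ x3) ∧ ¬x2 ∧ x3   [double negation]
= (¬x2 ∨ ¬x2 ∨ x4 ∨ ¬x4 ∨ x3) ∧ (¬x2 ∨ ¬x2 ∨ ¬x3 ∨ ¬x4 ∨ x3) ∧ (¬x2 ∨ ¬x4 ∨ x4 ∨ ¬x4 ∨ x3) ∧ (¬x2 ∨ ¬x4 ∨ ¬x3 ∨ ¬x4 ∨ x3) ∧ ¬x2 ∧ x3   [distribute ∨ over ∧]
= ¬x2 ∧ x3   [simplify]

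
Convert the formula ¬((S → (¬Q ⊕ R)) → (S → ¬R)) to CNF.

¬((S → (¬Q ⊕ R)) → (S → ¬R))
= ¬(¬(S → (¬Q ⊕ R)) ∨ (S → ¬R))   [eliminate →]
= ¬(¬(¬S ∨ (¬Q ⊕ R)) ∨ (S → ¬R))   [eliminate →]
= ¬(¬(¬S ∨ ((¬Q ∨ R) ∧ ¬(¬Q ∧ R))) ∨ (S → ¬R))   [expand ⊕]
= ¬(¬(¬S ∨ ((¬Q ∨ R) ∧ ¬(¬Q ∧ R))) ∨ ¬S ∨ ¬R)   [eliminate →]
= ¬¬(¬S ∨ ((¬Q ∨ R) ∧ ¬(¬Q ∧ R))) ∧ ¬¬S ∧ ¬¬R   [De Morgan]
= (¬S ∨ ((¬Q ∨ R) ∧ ¬(¬Q ∧ R))) ∧ ¬¬S ∧ ¬¬R   [double negation]
= (¬S ∨ ((¬Q ∨ R) ∧ (¬¬Q ∨ ¬R))) ∧ ¬¬S ∧ ¬¬R   [De Morgan]
= (¬S ∨ ((¬Q ∨ R) ∧ (Q ∨ ¬R))) ∧ ¬¬S ∧ ¬¬R   [double negation]
= (¬S ∨ ((¬Q ∨ R) ∧ (Q ∨ ¬R))) ∧ S ∧ ¬¬R   [double negation]
= (¬S ∨ ((¬Q ∨ R) ∧ (Q ∨ ¬R))) ∧ S ∧ R   [double negation]
= (¬S ∨ ¬Q ∨ R) ∧ (¬S ∨ Q ∨ ¬R) ∧ S ∧ R   [distribute ∨ over ∧]
= (¬S ∨ Q ∨ ¬R) ∧ S ∧ R   [simplify]

(¬S ∨ Q ∨ ¬R) ∧ S ∧ R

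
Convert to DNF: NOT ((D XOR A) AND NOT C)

NOT ((D XOR A) AND NOT C)
= NOT (((D AND NOT A) OR (NOT D AND A)) AND NOT C)   (expand XOR)
= NOT ((D AND NOT A) OR (NOT D AND A)) OR NOT NOT C   (De Morgan)
= (NOT (D AND NOT A) AND NOT (NOT D AND A)) OR NOT NOT C   (De Morgan)
= ((NOT D OR NOT NOT A) AND NOT (NOT D AND A)) OR NOT NOT C   (De Morgan)
= ((NOT D OR A) AND NOT (NOT D AND A)) OR NOT NOT C   (double negation)
= ((NOT D OR A) AND (NOT NOT D OR NOT A)) OR NOT NOT C   (De Morgan)
= ((NOT D OR A) AND (D OR NOT A)) OR NOT NOT C   (double negation)
= ((NOT D OR A) AND (D OR NOT A)) OR C   (double negation)
= (NOT D AND D) OR (NOT D AND NOT A) OR (A AND D) OR (A AND NOT A) OR C   (distribute AND over OR)
= (NOT D AND NOT A) OR (A AND D) OR C   (simplify)

(NOT D AND NOT A) OR (A AND D) OR C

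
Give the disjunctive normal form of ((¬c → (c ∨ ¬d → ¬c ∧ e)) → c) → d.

¬c ∧ e ∨ d

((¬c → (c ∨ ¬d → ¬c ∧ e)) → c) → d
= ¬((¬c → (c ∨ ¬d → ¬c ∧ e)) → c) ∨ d   [eliminate →]
= ¬(¬(¬c → (c ∨ ¬d → ¬c ∧ e)) ∨ c) ∨ d   [eliminate →]
= ¬(¬(¬¬c ∨ (c ∨ ¬d → ¬c ∧ e)) ∨ c) ∨ d   [eliminate →]
= ¬(¬(¬¬c ∨ ¬(c ∨ ¬d) ∨ ¬c ∧ e) ∨ c) ∨ d   [eliminate →]
= ¬¬(¬¬c ∨ ¬(c ∨ ¬d) ∨ ¬c ∧ e) ∧ ¬c ∨ d   [De Morgan]
= (¬¬c ∨ ¬(c ∨ ¬d) ∨ ¬c ∧ e) ∧ ¬c ∨ d   [double negation]
= (c ∨ ¬(c ∨ ¬d) ∨ ¬c ∧ e) ∧ ¬c ∨ d   [double negation]
= (c ∨ ¬c ∧ ¬¬d ∨ ¬c ∧ e) ∧ ¬c ∨ d   [De Morgan]
= (c ∨ ¬c ∧ d ∨ ¬c ∧ e) ∧ ¬c ∨ d   [double negation]
= c ∧ ¬c ∨ ¬c ∧ d ∧ ¬c ∨ ¬c ∧ e ∧ ¬c ∨ d   [distribute ∧ over ∨]
= ¬c ∧ e ∨ d   [simplify]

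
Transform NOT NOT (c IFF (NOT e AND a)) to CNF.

NOT NOT (c IFF (NOT e AND a))
≡ NOT NOT ((c IMPLIES (NOT e AND a)) AND ((NOT e AND a) IMPLIES c))
≡ NOT NOT ((NOT c OR (NOT e AND a)) AND ((NOT e AND a) IMPLIES c))
≡ NOT NOT ((NOT c OR (NOT e AND a)) AND (NOT (NOT e AND a) OR c))
≡ (NOT c OR (NOT e AND a)) AND (NOT (NOT e AND a) OR c)
≡ (NOT c OR (NOT e AND a)) AND (NOT NOT e OR NOT a OR c)
≡ (NOT c OR (NOT e AND a)) AND (e OR NOT a OR c)
≡ (NOT c OR NOT e) AND (NOT c OR a) AND (e OR NOT a OR c)

(NOT c OR NOT e) AND (NOT c OR a) AND (e OR NOT a OR c)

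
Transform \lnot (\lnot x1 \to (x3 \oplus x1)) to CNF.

\lnot x1 \land (\lnot x3 \lor x1)

\lnot (\lnot x1 \to (x3 \oplus x1))
= \lnot (\lnot \lnot x1 \lor (x3 \oplus x1))   [eliminate \to]
= \lnot (\lnot \lnot x1 \lor ((x3 \lor x1) \land \lnot (x3 \land x1)))   [expand \oplus]
= \lnot \lnot \lnot x1 \land \lnot ((x3 \lor x1) \land \lnot (x3 \land x1))   [De Morgan]
= \lnot x1 \land \lnot ((x3 \lor x1) \land \lnot (x3 \land x1))   [double negation]
= \lnot x1 \land (\lnot (x3 \lor x1) \lor \lnot \lnot (x3 \land x1))   [De Morgan]
= \lnot x1 \land ((\lnot x3 \land \lnot x1) \lor \lnot \lnot (x3 \land x1))   [De Morgan]
= \lnot x1 \land ((\lnot x3 \land \lnot x1) \lor (x3 \land x1))   [double negation]
= \lnot x1 \land (\lnot x3 \lor x3) \land (\lnot x3 \lor x1) \land (\lnot x1 \lor x3) \land (\lnot x1 \lor x1)   [distribute \lor over \land]
= \lnot x1 \land (\lnot x3 \lor x1)   [simplify]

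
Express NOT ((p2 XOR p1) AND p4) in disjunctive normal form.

NOT ((p2 XOR p1) AND p4)
⇔ NOT (((p2 AND NOT p1) OR (NOT p2 AND p1)) AND p4)   (expand XOR)
⇔ NOT ((p2 AND NOT p1) OR (NOT p2 AND p1)) OR NOT p4   (De Morgan)
⇔ (NOT (p2 AND NOT p1) AND NOT (NOT p2 AND p1)) OR NOT p4   (De Morgan)
⇔ ((NOT p2 OR NOT NOT p1) AND NOT (NOT p2 AND p1)) OR NOT p4   (De Morgan)
⇔ ((NOT p2 OR p1) AND NOT (NOT p2 AND p1)) OR NOT p4   (double negation)
⇔ ((NOT p2 OR p1) AND (NOT NOT p2 OR NOT p1)) OR NOT p4   (De Morgan)
⇔ ((NOT p2 OR p1) AND (p2 OR NOT p1)) OR NOT p4   (double negation)
⇔ (NOT p2 AND p2) OR (NOT p2 AND NOT p1) OR (p1 AND p2) OR (p1 AND NOT p1) OR NOT p4   (distribute AND over OR)
⇔ (NOT p2 AND NOT p1) OR (p1 AND p2) OR NOT p4   (simplify)

(NOT p2 AND NOT p1) OR (p1 AND p2) OR NOT p4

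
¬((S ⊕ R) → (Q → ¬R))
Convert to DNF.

¬((S ⊕ R) → (Q → ¬R))
≡ ¬(¬(S ⊕ R) ∨ (Q → ¬R))   [eliminate →]
≡ ¬(¬((S ∧ ¬R) ∨ (¬S ∧ R)) ∨ (Q → ¬R))   [expand ⊕]
≡ ¬(¬((S ∧ ¬R) ∨ (¬S ∧ R)) ∨ ¬Q ∨ ¬R)   [eliminate →]
≡ ¬¬((S ∧ ¬R) ∨ (¬S ∧ R)) ∧ ¬¬Q ∧ ¬¬R   [De Morgan]
≡ ((S ∧ ¬R) ∨ (¬S ∧ R)) ∧ ¬¬Q ∧ ¬¬R   [double negation]
≡ ((S ∧ ¬R) ∨ (¬S ∧ R)) ∧ Q ∧ ¬¬R   [double negation]
≡ ((S ∧ ¬R) ∨ (¬S ∧ R)) ∧ Q ∧ R   [double negation]
≡ (S ∧ ¬R ∧ Q ∧ R) ∨ (¬S ∧ R ∧ Q ∧ R)   [distribute ∧ over ∨]
≡ ¬S ∧ R ∧ Q   [simplify]

¬S ∧ R ∧ Q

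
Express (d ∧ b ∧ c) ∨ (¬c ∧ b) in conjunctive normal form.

(d ∨ ¬c) ∧ b

(d ∧ b ∧ c) ∨ (¬c ∧ b)
= (d ∨ ¬c) ∧ (d ∨ b) ∧ (b ∨ ¬c) ∧ (b ∨ b) ∧ (c ∨ ¬c) ∧ (c ∨ b)   — distribute ∨ over ∧
= (d ∨ ¬c) ∧ b   — simplify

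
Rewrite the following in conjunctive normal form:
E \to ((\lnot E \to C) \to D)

E \to ((\lnot E \to C) \to D)
≡ \lnot E \lor ((\lnot E \to C) \to D)   [eliminate \to]
≡ \lnot E \lor \lnot (\lnot E \to C) \lor D   [eliminate \to]
≡ \lnot E \lor \lnot (\lnot \lnot E \lor C) \lor D   [eliminate \to]
≡ \lnot E \lor (\lnot \lnot \lnot E \land \lnot C) \lor D   [De Morgan]
≡ \lnot E \lor (\lnot E \land \lnot C) \lor D   [double negation]
≡ (\lnot E \lor \lnot E \lor D) \land (\lnot E \lor \lnot C \lor D)   [distribute \lor over \land]
≡ \lnot E \lor D   [simplify]

\lnot E \lor D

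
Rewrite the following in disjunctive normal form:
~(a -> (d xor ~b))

(a & ~d & b) | (a & ~b & d)

~(a -> (d xor ~b))
≡ ~(~a | (d xor ~b))   — eliminate ->
≡ ~(~a | (d & ~~b) | (~d & ~b))   — expand xor
≡ ~~a & ~(d & ~~b) & ~(~d & ~b)   — De Morgan
≡ a & ~(d & ~~b) & ~(~d & ~b)   — double negation
≡ a & (~d | ~~~b) & ~(~d & ~b)   — De Morgan
≡ a & (~d | ~b) & ~(~d & ~b)   — double negation
≡ a & (~d | ~b) & (~~d | ~~b)   — De Morgan
≡ a & (~d | ~b) & (d | ~~b)   — double negation
≡ a & (~d | ~b) & (d | b)   — double negation
≡ (a & ~d & d) | (a & ~d & b) | (a & ~b & d) | (a & ~b & b)   — distribute & over |
≡ (a & ~d & b) | (a & ~b & d)   — simplify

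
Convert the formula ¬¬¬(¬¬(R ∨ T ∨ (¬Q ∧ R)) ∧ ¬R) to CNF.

¬T ∨ R

¬¬¬(¬¬(R ∨ T ∨ (¬Q ∧ R)) ∧ ¬R)
≡ ¬(¬¬(R ∨ T ∨ (¬Q ∧ R)) ∧ ¬R)   [double negation]
≡ ¬¬¬(R ∨ T ∨ (¬Q ∧ R)) ∨ ¬¬R   [De Morgan]
≡ ¬(R ∨ T ∨ (¬Q ∧ R)) ∨ ¬¬R   [double negation]
≡ (¬R ∧ ¬T ∧ ¬(¬Q ∧ R)) ∨ ¬¬R   [De Morgan]
≡ (¬R ∧ ¬T ∧ (¬¬Q ∨ ¬R)) ∨ ¬¬R   [De Morgan]
≡ (¬R ∧ ¬T ∧ (Q ∨ ¬R)) ∨ ¬¬R   [double negation]
≡ (¬R ∧ ¬T ∧ (Q ∨ ¬R)) ∨ R   [double negation]
≡ (¬R ∨ R) ∧ (¬T ∨ R) ∧ (Q ∨ ¬R ∨ R)   [distribute ∨ over ∧]
≡ ¬T ∨ R   [simplify]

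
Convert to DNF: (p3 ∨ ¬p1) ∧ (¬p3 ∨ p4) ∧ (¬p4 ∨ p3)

(p3 ∨ ¬p1) ∧ (¬p3 ∨ p4) ∧ (¬p4 ∨ p3)
≡ (p3 ∧ ¬p3 ∧ ¬p4) ∨ (p3 ∧ ¬p3 ∧ p3) ∨ (p3 ∧ p4 ∧ ¬p4) ∨ (p3 ∧ p4 ∧ p3) ∨ (¬p1 ∧ ¬p3 ∧ ¬p4) ∨ (¬p1 ∧ ¬p3 ∧ p3) ∨ (¬p1 ∧ p4 ∧ ¬p4) ∨ (¬p1 ∧ p4 ∧ p3)   (distribute ∧ over ∨)
≡ (p3 ∧ p4) ∨ (¬p1 ∧ ¬p3 ∧ ¬p4)   (simplify)

(p3 ∧ p4) ∨ (¬p1 ∧ ¬p3 ∧ ¬p4)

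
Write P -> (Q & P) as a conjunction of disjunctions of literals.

~P | Q

P -> (Q & P)
≡ ~P | (Q & P)   — eliminate ->
≡ (~P | Q) & (~P | P)   — distribute | over &
≡ ~P | Q   — simplify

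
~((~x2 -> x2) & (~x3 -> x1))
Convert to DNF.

~x2 | (~x3 & ~x1)

~((~x2 -> x2) & (~x3 -> x1))
⇔ ~((~~x2 | x2) & (~x3 -> x1))   — eliminate ->
⇔ ~((~~x2 | x2) & (~~x3 | x1))   — eliminate ->
⇔ ~(~~x2 | x2) | ~(~~x3 | x1)   — De Morgan
⇔ (~~~x2 & ~x2) | ~(~~x3 | x1)   — De Morgan
⇔ (~x2 & ~x2) | ~(~~x3 | x1)   — double negation
⇔ (~x2 & ~x2) | (~~~x3 & ~x1)   — De Morgan
⇔ (~x2 & ~x2) | (~x3 & ~x1)   — double negation
⇔ ~x2 | (~x3 & ~x1)   — simplify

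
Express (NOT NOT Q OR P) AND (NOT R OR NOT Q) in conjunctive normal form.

(Q OR P) AND (NOT R OR NOT Q)

(NOT NOT Q OR P) AND (NOT R OR NOT Q)
≡ (Q OR P) AND (NOT R OR NOT Q)   [double negation]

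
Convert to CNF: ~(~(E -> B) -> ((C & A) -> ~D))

E & ~B & C & A & D

~(~(E -> B) -> ((C & A) -> ~D))
≡ ~(~~(E -> B) | ((C & A) -> ~D))   (eliminate ->)
≡ ~(~~(~E | B) | ((C & A) -> ~D))   (eliminate ->)
≡ ~(~~(~E | B) | ~(C & A) | ~D)   (eliminate ->)
≡ ~~~(~E | B) & ~~(C & A) & ~~D   (De Morgan)
≡ ~(~E | B) & ~~(C & A) & ~~D   (double negation)
≡ ~~E & ~B & ~~(C & A) & ~~D   (De Morgan)
≡ E & ~B & ~~(C & A) & ~~D   (double negation)
≡ E & ~B & C & A & ~~D   (double negation)
≡ E & ~B & C & A & D   (double negation)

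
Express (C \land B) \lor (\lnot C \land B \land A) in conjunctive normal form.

(C \lor A) \land B

(C \land B) \lor (\lnot C \land B \land A)
≡ (C \lor \lnot C) \land (C \lor B) \land (C \lor A) \land (B \lor \lnot C) \land (B \lor B) \land (B \lor A)   — distribute \lor over \land
≡ (C \lor A) \land B   — simplify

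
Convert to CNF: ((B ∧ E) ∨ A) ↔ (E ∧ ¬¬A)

((B ∧ E) ∨ A) ↔ (E ∧ ¬¬A)
⇔ (((B ∧ E) ∨ A) → (E ∧ ¬¬A)) ∧ ((E ∧ ¬¬A) → ((B ∧ E) ∨ A))   — eliminate ↔
⇔ (¬((B ∧ E) ∨ A) ∨ (E ∧ ¬¬A)) ∧ ((E ∧ ¬¬A) → ((B ∧ E) ∨ A))   — eliminate →
⇔ (¬((B ∧ E) ∨ A) ∨ (E ∧ ¬¬A)) ∧ (¬(E ∧ ¬¬A) ∨ (B ∧ E) ∨ A)   — eliminate →
⇔ ((¬(B ∧ E) ∧ ¬A) ∨ (E ∧ ¬¬A)) ∧ (¬(E ∧ ¬¬A) ∨ (B ∧ E) ∨ A)   — De Morgan
⇔ (((¬B ∨ ¬E) ∧ ¬A) ∨ (E ∧ ¬¬A)) ∧ (¬(E ∧ ¬¬A) ∨ (B ∧ E) ∨ A)   — De Morgan
⇔ (((¬B ∨ ¬E) ∧ ¬A) ∨ (E ∧ A)) ∧ (¬(E ∧ ¬¬A) ∨ (B ∧ E) ∨ A)   — double negation
⇔ (((¬B ∨ ¬E) ∧ ¬A) ∨ (E ∧ A)) ∧ (¬E ∨ ¬¬¬A ∨ (B ∧ E) ∨ A)   — De Morgan
⇔ (((¬B ∨ ¬E) ∧ ¬A) ∨ (E ∧ A)) ∧ (¬E ∨ ¬A ∨ (B ∧ E) ∨ A)   — double negation
⇔ (¬B ∨ ¬E ∨ E) ∧ (¬B ∨ ¬E ∨ A) ∧ (¬A ∨ E) ∧ (¬A ∨ A) ∧ (¬E ∨ ¬A ∨ B ∨ A) ∧ (¬E ∨ ¬A ∨ E ∨ A)   — distribute ∨ over ∧
⇔ (¬B ∨ ¬E ∨ A) ∧ (¬A ∨ E)   — simplify

(¬B ∨ ¬E ∨ A) ∧ (¬A ∨ E)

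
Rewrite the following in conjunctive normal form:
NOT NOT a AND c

a AND c

NOT NOT a AND c
⇔ a AND c   (double negation)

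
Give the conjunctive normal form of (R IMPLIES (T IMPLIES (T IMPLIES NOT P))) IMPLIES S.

(R IMPLIES (T IMPLIES (T IMPLIES NOT P))) IMPLIES S
= NOT (R IMPLIES (T IMPLIES (T IMPLIES NOT P))) OR S   [eliminate IMPLIES]
= NOT (NOT R OR (T IMPLIES (T IMPLIES NOT P))) OR S   [eliminate IMPLIES]
= NOT (NOT R OR NOT T OR (T IMPLIES NOT P)) OR S   [eliminate IMPLIES]
= NOT (NOT R OR NOT T OR NOT T OR NOT P) OR S   [eliminate IMPLIES]
= (NOT NOT R AND NOT NOT T AND NOT NOT T AND NOT NOT P) OR S   [De Morgan]
= (R AND NOT NOT T AND NOT NOT T AND NOT NOT P) OR S   [double negation]
= (R AND T AND NOT NOT T AND NOT NOT P) OR S   [double negation]
= (R AND T AND T AND NOT NOT P) OR S   [double negation]
= (R AND T AND T AND P) OR S   [double negation]
= (R OR S) AND (T OR S) AND (T OR S) AND (P OR S)   [distribute OR over AND]
= (R OR S) AND (T OR S) AND (P OR S)   [simplify]

(R OR S) AND (T OR S) AND (P OR S)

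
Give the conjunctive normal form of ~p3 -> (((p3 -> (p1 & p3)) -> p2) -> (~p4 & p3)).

p3 | ~p2

~p3 -> (((p3 -> (p1 & p3)) -> p2) -> (~p4 & p3))
= ~~p3 | (((p3 -> (p1 & p3)) -> p2) -> (~p4 & p3))   [eliminate ->]
= ~~p3 | ~((p3 -> (p1 & p3)) -> p2) | (~p4 & p3)   [eliminate ->]
= ~~p3 | ~(~(p3 -> (p1 & p3)) | p2) | (~p4 & p3)   [eliminate ->]
= ~~p3 | ~(~(~p3 | (p1 & p3)) | p2) | (~p4 & p3)   [eliminate ->]
= p3 | ~(~(~p3 | (p1 & p3)) | p2) | (~p4 & p3)   [double negation]
= p3 | (~~(~p3 | (p1 & p3)) & ~p2) | (~p4 & p3)   [De Morgan]
= p3 | ((~p3 | (p1 & p3)) & ~p2) | (~p4 & p3)   [double negation]
= (p3 | ~p3 | p1 | ~p4) & (p3 | ~p3 | p1 | p3) & (p3 | ~p3 | p3 | ~p4) & (p3 | ~p3 | p3 | p3) & (p3 | ~p2 | ~p4) & (p3 | ~p2 | p3)   [distribute | over &]
= p3 | ~p2   [simplify]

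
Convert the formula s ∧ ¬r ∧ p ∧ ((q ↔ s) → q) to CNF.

s ∧ ¬r ∧ p

s ∧ ¬r ∧ p ∧ ((q ↔ s) → q)
≡ s ∧ ¬r ∧ p ∧ (¬(q ↔ s) ∨ q)   [eliminate →]
≡ s ∧ ¬r ∧ p ∧ (¬((q → s) ∧ (s → q)) ∨ q)   [eliminate ↔]
≡ s ∧ ¬r ∧ p ∧ (¬((¬q ∨ s) ∧ (s → q)) ∨ q)   [eliminate →]
≡ s ∧ ¬r ∧ p ∧ (¬((¬q ∨ s) ∧ (¬s ∨ q)) ∨ q)   [eliminate →]
≡ s ∧ ¬r ∧ p ∧ (¬(¬q ∨ s) ∨ ¬(¬s ∨ q) ∨ q)   [De Morgan]
≡ s ∧ ¬r ∧ p ∧ ((¬¬q ∧ ¬s) ∨ ¬(¬s ∨ q) ∨ q)   [De Morgan]
≡ s ∧ ¬r ∧ p ∧ ((q ∧ ¬s) ∨ ¬(¬s ∨ q) ∨ q)   [double negation]
≡ s ∧ ¬r ∧ p ∧ ((q ∧ ¬s) ∨ (¬¬s ∧ ¬q) ∨ q)   [De Morgan]
≡ s ∧ ¬r ∧ p ∧ ((q ∧ ¬s) ∨ (s ∧ ¬q) ∨ q)   [double negation]
≡ s ∧ ¬r ∧ p ∧ (q ∨ s ∨ q) ∧ (q ∨ ¬q ∨ q) ∧ (¬s ∨ s ∨ q) ∧ (¬s ∨ ¬q ∨ q)   [distribute ∨ over ∧]
≡ s ∧ ¬r ∧ p   [simplify]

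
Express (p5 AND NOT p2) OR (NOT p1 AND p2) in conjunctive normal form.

(p5 AND NOT p2) OR (NOT p1 AND p2)
⇔ (p5 OR NOT p1) AND (p5 OR p2) AND (NOT p2 OR NOT p1) AND (NOT p2 OR p2)   [distribute OR over AND]
⇔ (p5 OR NOT p1) AND (p5 OR p2) AND (NOT p2 OR NOT p1)   [simplify]

(p5 OR NOT p1) AND (p5 OR p2) AND (NOT p2 OR NOT p1)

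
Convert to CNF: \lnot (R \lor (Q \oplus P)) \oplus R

(\lnot Q \lor P \lor R) \land (\lnot P \lor Q \lor R)

\lnot (R \lor (Q \oplus P)) \oplus R
≡ (\lnot (R \lor (Q \oplus P)) \lor R) \land \lnot (\lnot (R \lor (Q \oplus P)) \land R)   (expand \oplus)
≡ (\lnot (R \lor ((Q \lor P) \land \lnot (Q \land P))) \lor R) \land \lnot (\lnot (R \lor (Q \oplus P)) \land R)   (expand \oplus)
≡ (\lnot (R \lor ((Q \lor P) \land \lnot (Q \land P))) \lor R) \land \lnot (\lnot (R \lor ((Q \lor P) \land \lnot (Q \land P))) \land R)   (expand \oplus)
≡ ((\lnot R \land \lnot ((Q \lor P) \land \lnot (Q \land P))) \lor R) \land \lnot (\lnot (R \lor ((Q \lor P) \land \lnot (Q \land P))) \land R)   (De Morgan)
≡ ((\lnot R \land (\lnot (Q \lor P) \lor \lnot \lnot (Q \land P))) \lor R) \land \lnot (\lnot (R \lor ((Q \lor P) \land \lnot (Q \land P))) \land R)   (De Morgan)
≡ ((\lnot R \land ((\lnot Q \land \lnot P) \lor \lnot \lnot (Q \land P))) \lor R) \land \lnot (\lnot (R \lor ((Q \lor P) \land \lnot (Q \land P))) \land R)   (De Morgan)
≡ ((\lnot R \land ((\lnot Q \land \lnot P) \lor (Q \land P))) \lor R) \land \lnot (\lnot (R \lor ((Q \lor P) \land \lnot (Q \land P))) \land R)   (double negation)
≡ ((\lnot R \land ((\lnot Q \land \lnot P) \lor (Q \land P))) \lor R) \land (\lnot \lnot (R \lor ((Q \lor P) \land \lnot (Q \land P))) \lor \lnot R)   (De Morgan)
≡ ((\lnot R \land ((\lnot Q \land \lnot P) \lor (Q \land P))) \lor R) \land (R \lor ((Q \lor P) \land \lnot (Q \land P)) \lor \lnot R)   (double negation)
≡ ((\lnot R \land ((\lnot Q \land \lnot P) \lor (Q \land P))) \lor R) \land (R \lor ((Q \lor P) \land (\lnot Q \lor \lnot P)) \lor \lnot R)   (De Morgan)
≡ (\lnot R \lor R) \land (\lnot Q \lor Q \lor R) \land (\lnot Q \lor P \lor R) \land (\lnot P \lor Q \lor R) \land (\lnot P \lor P \lor R) \land (R \lor Q \lor P \lor \lnot R) \land (R \lor \lnot Q \lor \lnot P \lor \lnot R)   (distribute \lor over \land)
≡ (\lnot Q \lor P \lor R) \land (\lnot P \lor Q \lor R)   (simplify)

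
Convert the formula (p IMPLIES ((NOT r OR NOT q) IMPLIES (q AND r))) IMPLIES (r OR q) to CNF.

(p IMPLIES ((NOT r OR NOT q) IMPLIES (q AND r))) IMPLIES (r OR q)
≡ NOT (p IMPLIES ((NOT r OR NOT q) IMPLIES (q AND r))) OR r OR q   [eliminate IMPLIES]
≡ NOT (NOT p OR ((NOT r OR NOT q) IMPLIES (q AND r))) OR r OR q   [eliminate IMPLIES]
≡ NOT (NOT p OR NOT (NOT r OR NOT q) OR (q AND r)) OR r OR q   [eliminate IMPLIES]
≡ (NOT NOT p AND NOT NOT (NOT r OR NOT q) AND NOT (q AND r)) OR r OR q   [De Morgan]
≡ (p AND NOT NOT (NOT r OR NOT q) AND NOT (q AND r)) OR r OR q   [double negation]
≡ (p AND (NOT r OR NOT q) AND NOT (q AND r)) OR r OR q   [double negation]
≡ (p AND (NOT r OR NOT q) AND (NOT q OR NOT r)) OR r OR q   [De Morgan]
≡ (p OR r OR q) AND (NOT r OR NOT q OR r OR q) AND (NOT q OR NOT r OR r OR q)   [distribute OR over AND]
≡ p OR r OR q   [simplify]

p OR r OR q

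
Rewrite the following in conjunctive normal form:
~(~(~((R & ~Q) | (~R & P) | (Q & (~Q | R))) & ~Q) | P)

~(~(~((R & ~Q) | (~R & P) | (Q & (~Q | R))) & ~Q) | P)
≡ ~~(~((R & ~Q) | (~R & P) | (Q & (~Q | R))) & ~Q) & ~P   (De Morgan)
≡ ~((R & ~Q) | (~R & P) | (Q & (~Q | R))) & ~Q & ~P   (double negation)
≡ ~(R & ~Q) & ~(~R & P) & ~(Q & (~Q | R)) & ~Q & ~P   (De Morgan)
≡ (~R | ~~Q) & ~(~R & P) & ~(Q & (~Q | R)) & ~Q & ~P   (De Morgan)
≡ (~R | Q) & ~(~R & P) & ~(Q & (~Q | R)) & ~Q & ~P   (double negation)
≡ (~R | Q) & (~~R | ~P) & ~(Q & (~Q | R)) & ~Q & ~P   (De Morgan)
≡ (~R | Q) & (R | ~P) & ~(Q & (~Q | R)) & ~Q & ~P   (double negation)
≡ (~R | Q) & (R | ~P) & (~Q | ~(~Q | R)) & ~Q & ~P   (De Morgan)
≡ (~R | Q) & (R | ~P) & (~Q | (~~Q & ~R)) & ~Q & ~P   (De Morgan)
≡ (~R | Q) & (R | ~P) & (~Q | (Q & ~R)) & ~Q & ~P   (double negation)
≡ (~R | Q) & (R | ~P) & (~Q | Q) & (~Q | ~R) & ~Q & ~P   (distribute | over &)
≡ (~R | Q) & ~Q & ~P   (simplify)

(~R | Q) & ~Q & ~P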